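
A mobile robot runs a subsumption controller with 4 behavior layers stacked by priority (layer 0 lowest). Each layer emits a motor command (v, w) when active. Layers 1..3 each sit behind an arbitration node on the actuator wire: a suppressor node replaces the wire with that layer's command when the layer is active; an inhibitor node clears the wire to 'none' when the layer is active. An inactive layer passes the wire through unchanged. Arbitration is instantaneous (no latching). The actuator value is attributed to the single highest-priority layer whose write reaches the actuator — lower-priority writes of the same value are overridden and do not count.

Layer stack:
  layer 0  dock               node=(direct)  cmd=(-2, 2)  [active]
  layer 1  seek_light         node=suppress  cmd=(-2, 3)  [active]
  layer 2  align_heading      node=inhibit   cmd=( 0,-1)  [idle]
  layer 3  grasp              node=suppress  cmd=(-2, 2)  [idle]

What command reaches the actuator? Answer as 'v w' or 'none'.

L0 dock: active, feeds wire = (-2, 2)
L1 seek_light: active, suppressor → wire = (-2, 3)
L2 align_heading: idle → wire stays (-2, 3)
L3 grasp: idle → wire stays (-2, 3)
actuator = (-2, 3)

-2 3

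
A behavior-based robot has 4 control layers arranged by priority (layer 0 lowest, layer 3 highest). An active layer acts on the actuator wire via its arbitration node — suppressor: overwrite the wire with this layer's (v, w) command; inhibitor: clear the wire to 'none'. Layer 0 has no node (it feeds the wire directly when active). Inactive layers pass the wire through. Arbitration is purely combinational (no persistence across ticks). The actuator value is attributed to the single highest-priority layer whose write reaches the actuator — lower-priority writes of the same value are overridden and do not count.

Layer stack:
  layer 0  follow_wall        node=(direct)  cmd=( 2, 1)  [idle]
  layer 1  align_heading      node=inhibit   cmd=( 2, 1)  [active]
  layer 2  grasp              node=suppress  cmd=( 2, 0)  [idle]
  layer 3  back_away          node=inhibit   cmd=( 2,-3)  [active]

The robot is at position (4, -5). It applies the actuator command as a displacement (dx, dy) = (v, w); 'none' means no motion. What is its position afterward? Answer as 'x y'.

4 -5

L0 follow_wall: idle → wire = none
L1 align_heading: active, inhibitor → wire = none
L2 grasp: idle → wire stays none
L3 back_away: active, inhibitor → wire = none
actuator = none
position: (4, -5) + none = (4, -5)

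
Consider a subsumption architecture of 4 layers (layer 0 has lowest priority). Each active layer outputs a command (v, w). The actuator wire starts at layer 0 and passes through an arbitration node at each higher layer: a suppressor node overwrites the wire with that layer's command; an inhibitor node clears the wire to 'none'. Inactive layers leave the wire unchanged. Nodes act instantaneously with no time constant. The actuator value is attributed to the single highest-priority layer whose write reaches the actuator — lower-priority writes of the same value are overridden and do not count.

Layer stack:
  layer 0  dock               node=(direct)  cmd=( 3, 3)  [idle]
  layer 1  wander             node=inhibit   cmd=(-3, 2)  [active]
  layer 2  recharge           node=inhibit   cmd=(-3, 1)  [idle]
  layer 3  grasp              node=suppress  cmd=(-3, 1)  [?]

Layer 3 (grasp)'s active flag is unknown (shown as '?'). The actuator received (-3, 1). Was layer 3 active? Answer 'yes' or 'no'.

If layer 3 is active=yes:
  actuator would be (-3, 1)
If layer 3 is active=no:
  actuator would be none
Observed (-3, 1), so layer 3 was active.

yes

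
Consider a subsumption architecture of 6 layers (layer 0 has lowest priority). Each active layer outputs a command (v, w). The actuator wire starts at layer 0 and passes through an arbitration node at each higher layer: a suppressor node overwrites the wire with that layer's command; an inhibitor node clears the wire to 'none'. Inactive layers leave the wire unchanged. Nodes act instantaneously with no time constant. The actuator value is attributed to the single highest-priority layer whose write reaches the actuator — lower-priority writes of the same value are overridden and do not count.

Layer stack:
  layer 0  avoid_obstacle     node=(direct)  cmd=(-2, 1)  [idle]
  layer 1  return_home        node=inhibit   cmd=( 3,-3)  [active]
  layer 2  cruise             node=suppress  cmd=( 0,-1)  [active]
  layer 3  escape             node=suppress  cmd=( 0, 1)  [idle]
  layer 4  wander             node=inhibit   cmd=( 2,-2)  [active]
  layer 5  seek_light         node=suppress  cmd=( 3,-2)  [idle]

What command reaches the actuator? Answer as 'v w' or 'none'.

L0 avoid_obstacle: idle → wire = none
L1 return_home: active, inhibitor → wire = none
L2 cruise: active, suppressor → wire = (0, -1)
L3 escape: idle → wire stays (0, -1)
L4 wander: active, inhibitor → wire = none
L5 seek_light: idle → wire stays none
actuator = none

none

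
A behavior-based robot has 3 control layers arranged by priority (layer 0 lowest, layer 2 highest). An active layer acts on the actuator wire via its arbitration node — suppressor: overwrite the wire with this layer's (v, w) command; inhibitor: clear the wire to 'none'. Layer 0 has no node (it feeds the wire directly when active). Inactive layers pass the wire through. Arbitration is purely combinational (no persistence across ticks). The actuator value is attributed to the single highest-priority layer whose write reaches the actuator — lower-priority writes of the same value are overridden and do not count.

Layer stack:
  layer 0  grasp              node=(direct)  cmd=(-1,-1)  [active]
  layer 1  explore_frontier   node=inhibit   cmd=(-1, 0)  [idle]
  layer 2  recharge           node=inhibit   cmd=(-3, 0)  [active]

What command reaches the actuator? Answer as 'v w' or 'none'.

[0] grasp on; wire := (-1, -1)
[1] explore_frontier off; pass (-1, -1)
[2] recharge on (inhibit); wire := none
output none

none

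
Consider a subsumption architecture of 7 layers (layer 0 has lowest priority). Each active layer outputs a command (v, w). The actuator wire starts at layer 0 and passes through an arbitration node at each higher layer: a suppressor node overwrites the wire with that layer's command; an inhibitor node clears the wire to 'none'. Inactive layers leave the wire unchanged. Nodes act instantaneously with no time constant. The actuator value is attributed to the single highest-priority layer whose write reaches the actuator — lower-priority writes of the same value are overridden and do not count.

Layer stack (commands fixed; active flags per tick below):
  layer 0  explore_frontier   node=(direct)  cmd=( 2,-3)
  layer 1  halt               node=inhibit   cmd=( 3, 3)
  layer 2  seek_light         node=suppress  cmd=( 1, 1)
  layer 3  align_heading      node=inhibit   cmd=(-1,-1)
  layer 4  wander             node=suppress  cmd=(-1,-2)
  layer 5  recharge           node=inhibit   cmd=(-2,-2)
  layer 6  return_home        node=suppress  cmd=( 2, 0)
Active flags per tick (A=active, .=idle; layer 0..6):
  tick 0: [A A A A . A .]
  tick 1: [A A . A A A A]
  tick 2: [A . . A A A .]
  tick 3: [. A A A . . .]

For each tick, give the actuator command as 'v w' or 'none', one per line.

none
2 0
none
none

tick 0:
  L0 explore_frontier: active, feeds wire = (2, -3)
  L1 halt: active, inhibitor → wire = none
  L2 seek_light: active, suppressor → wire = (1, 1)
  L3 align_heading: active, inhibitor → wire = none
  L4 wander: idle → wire stays none
  L5 recharge: active, inhibitor → wire = none
  L6 return_home: idle → wire stays none
  actuator = none
tick 1:
  L0 explore_frontier: active, feeds wire = (2, -3)
  L1 halt: active, inhibitor → wire = none
  L2 seek_light: idle → wire stays none
  L3 align_heading: active, inhibitor → wire = none
  L4 wander: active, suppressor → wire = (-1, -2)
  L5 recharge: active, inhibitor → wire = none
  L6 return_home: active, suppressor → wire = (2, 0)
  actuator = (2, 0)
tick 2:
  L0 explore_frontier: active, feeds wire = (2, -3)
  L1 halt: idle → wire stays (2, -3)
  L2 seek_light: idle → wire stays (2, -3)
  L3 align_heading: active, inhibitor → wire = none
  L4 wander: active, suppressor → wire = (-1, -2)
  L5 recharge: active, inhibitor → wire = none
  L6 return_home: idle → wire stays none
  actuator = none
tick 3:
  L0 explore_frontier: idle → wire = none
  L1 halt: active, inhibitor → wire = none
  L2 seek_light: active, suppressor → wire = (1, 1)
  L3 align_heading: active, inhibitor → wire = none
  L4 wander: idle → wire stays none
  L5 recharge: idle → wire stays none
  L6 return_home: idle → wire stays none
  actuator = none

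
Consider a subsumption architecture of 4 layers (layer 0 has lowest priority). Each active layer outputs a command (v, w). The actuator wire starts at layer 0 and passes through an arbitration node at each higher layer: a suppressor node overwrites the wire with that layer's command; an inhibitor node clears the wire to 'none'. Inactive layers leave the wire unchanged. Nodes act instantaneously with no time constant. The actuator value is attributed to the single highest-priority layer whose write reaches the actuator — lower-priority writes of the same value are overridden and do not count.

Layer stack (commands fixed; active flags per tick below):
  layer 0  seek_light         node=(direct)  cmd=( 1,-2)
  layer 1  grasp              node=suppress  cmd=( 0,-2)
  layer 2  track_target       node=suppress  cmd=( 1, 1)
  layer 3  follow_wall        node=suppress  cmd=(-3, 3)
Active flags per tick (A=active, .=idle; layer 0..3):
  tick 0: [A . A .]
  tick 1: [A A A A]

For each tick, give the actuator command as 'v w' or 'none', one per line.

1 1
-3 3

tick 0:
  layer 0 (seek_light) active — direct: (1, -2)
  layer 1 (grasp) idle — unchanged: (1, -2)
  layer 2 (track_target) active — suppresses: (1, 1)
  layer 3 (follow_wall) idle — unchanged: (1, 1)
  → actuator (1, 1)
tick 1:
  layer 0 (seek_light) active — direct: (1, -2)
  layer 1 (grasp) active — suppresses: (0, -2)
  layer 2 (track_target) active — suppresses: (1, 1)
  layer 3 (follow_wall) active — suppresses: (-3, 3)
  → actuator (-3, 3)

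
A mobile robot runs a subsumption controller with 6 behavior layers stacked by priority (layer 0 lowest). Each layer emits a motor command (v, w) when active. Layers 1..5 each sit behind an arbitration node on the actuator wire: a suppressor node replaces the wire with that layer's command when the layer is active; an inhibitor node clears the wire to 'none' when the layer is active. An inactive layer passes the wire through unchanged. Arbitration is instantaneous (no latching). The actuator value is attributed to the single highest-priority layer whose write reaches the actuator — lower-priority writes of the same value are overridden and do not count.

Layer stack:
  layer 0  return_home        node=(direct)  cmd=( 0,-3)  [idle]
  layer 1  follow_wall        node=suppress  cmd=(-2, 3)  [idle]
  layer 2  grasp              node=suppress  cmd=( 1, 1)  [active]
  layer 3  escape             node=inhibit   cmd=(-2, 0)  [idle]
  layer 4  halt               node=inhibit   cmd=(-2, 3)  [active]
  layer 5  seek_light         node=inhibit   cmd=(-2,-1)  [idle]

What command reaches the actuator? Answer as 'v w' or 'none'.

none

layer 0 (return_home) idle — none
layer 1 (follow_wall) idle — unchanged: none
layer 2 (grasp) active — suppresses: (1, 1)
layer 3 (escape) idle — unchanged: (1, 1)
layer 4 (halt) active — inhibits: none
layer 5 (seek_light) idle — unchanged: none
→ actuator none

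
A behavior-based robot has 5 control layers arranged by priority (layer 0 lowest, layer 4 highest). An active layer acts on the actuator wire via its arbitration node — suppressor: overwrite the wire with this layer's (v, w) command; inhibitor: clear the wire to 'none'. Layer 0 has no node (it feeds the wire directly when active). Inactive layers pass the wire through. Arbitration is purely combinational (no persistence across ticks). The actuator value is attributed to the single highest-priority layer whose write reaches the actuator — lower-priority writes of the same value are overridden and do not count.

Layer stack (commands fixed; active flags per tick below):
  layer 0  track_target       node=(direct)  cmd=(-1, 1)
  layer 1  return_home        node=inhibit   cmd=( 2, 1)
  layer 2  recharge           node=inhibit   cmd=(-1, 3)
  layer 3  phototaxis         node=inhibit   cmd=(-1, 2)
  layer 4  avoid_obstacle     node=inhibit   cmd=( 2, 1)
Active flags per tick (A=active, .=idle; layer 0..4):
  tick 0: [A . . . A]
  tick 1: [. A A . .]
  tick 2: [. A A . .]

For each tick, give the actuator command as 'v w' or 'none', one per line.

none
none
none

tick 0:
  [0] track_target on; wire := (-1, 1)
  [1] return_home off; pass (-1, 1)
  [2] recharge off; pass (-1, 1)
  [3] phototaxis off; pass (-1, 1)
  [4] avoid_obstacle on (inhibit); wire := none
  output none
tick 1:
  [0] track_target off; wire := none
  [1] return_home on (inhibit); wire := none
  [2] recharge on (inhibit); wire := none
  [3] phototaxis off; pass none
  [4] avoid_obstacle off; pass none
  output none
tick 2:
  [0] track_target off; wire := none
  [1] return_home on (inhibit); wire := none
  [2] recharge on (inhibit); wire := none
  [3] phototaxis off; pass none
  [4] avoid_obstacle off; pass none
  output none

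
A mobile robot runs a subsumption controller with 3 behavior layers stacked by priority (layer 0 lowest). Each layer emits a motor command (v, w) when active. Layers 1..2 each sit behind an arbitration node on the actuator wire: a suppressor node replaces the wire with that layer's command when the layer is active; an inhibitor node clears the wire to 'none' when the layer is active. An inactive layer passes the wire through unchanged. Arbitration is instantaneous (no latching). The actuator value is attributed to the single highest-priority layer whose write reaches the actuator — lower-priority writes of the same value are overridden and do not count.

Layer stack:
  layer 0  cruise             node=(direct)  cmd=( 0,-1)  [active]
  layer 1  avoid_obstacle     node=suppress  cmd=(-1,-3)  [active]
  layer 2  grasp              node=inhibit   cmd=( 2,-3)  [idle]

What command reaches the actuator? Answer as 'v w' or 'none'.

layer 0 (cruise) active — direct: (0, -1)
layer 1 (avoid_obstacle) active — suppresses: (-1, -3)
layer 2 (grasp) idle — unchanged: (-1, -3)
→ actuator (-1, -3)

-1 -3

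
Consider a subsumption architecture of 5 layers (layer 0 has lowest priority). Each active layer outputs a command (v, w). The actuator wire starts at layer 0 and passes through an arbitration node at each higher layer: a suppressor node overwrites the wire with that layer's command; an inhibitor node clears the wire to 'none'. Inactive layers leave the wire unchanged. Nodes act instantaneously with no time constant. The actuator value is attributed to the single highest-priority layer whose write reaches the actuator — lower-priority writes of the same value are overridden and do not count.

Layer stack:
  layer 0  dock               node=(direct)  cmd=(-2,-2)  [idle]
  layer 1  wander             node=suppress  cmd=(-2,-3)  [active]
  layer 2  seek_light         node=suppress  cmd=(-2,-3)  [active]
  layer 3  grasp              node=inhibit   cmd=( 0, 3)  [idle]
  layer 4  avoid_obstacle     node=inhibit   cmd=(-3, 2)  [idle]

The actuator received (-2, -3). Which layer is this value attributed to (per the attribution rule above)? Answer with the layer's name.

[0] dock off; wire := none
[1] wander on (suppress); wire := (-2, -3)
[2] seek_light on (suppress); wire := (-2, -3)
[3] grasp off; pass (-2, -3)
[4] avoid_obstacle off; pass (-2, -3)
output (-2, -3)
last writer: layer 2 = seek_light

seek_light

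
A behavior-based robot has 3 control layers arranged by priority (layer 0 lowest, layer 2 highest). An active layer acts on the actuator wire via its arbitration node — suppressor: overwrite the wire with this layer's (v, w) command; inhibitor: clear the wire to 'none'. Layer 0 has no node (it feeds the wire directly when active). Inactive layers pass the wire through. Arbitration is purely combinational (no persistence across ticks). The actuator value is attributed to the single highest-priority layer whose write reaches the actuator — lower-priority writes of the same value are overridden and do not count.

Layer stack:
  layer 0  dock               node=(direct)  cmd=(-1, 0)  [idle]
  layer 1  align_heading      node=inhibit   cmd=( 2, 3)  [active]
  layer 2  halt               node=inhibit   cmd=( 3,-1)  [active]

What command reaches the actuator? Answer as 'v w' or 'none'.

L0 dock: idle → wire = none
L1 align_heading: active, inhibitor → wire = none
L2 halt: active, inhibitor → wire = none
actuator = none

none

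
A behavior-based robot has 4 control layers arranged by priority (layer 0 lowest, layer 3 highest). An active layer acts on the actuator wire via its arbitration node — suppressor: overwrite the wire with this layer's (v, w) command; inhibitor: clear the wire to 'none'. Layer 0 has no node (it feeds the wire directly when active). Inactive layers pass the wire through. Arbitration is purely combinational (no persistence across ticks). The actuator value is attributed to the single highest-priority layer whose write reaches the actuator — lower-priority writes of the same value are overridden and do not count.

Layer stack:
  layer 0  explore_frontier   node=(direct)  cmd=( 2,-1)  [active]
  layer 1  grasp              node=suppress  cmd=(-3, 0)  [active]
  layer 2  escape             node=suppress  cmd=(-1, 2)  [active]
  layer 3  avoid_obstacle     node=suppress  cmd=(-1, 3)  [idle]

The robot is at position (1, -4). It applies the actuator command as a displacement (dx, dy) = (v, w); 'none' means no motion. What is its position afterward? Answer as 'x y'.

[0] explore_frontier on; wire := (2, -1)
[1] grasp on (suppress); wire := (-3, 0)
[2] escape on (suppress); wire := (-1, 2)
[3] avoid_obstacle off; pass (-1, 2)
output (-1, 2)
position: (1, -4) + (-1, 2) = (0, -2)

0 -2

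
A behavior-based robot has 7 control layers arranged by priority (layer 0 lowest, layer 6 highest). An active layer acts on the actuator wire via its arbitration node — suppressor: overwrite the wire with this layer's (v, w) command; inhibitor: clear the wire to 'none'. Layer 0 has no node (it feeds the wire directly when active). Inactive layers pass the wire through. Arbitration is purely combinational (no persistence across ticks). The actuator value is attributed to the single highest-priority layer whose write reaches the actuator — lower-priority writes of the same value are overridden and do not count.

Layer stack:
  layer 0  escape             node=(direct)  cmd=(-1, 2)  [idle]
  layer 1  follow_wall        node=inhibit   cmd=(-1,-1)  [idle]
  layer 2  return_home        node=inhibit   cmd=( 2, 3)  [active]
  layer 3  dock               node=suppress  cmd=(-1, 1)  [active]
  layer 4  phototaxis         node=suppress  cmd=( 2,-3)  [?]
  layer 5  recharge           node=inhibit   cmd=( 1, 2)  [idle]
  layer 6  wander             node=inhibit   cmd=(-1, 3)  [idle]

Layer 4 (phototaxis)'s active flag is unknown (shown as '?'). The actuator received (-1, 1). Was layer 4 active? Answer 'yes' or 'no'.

If layer 4 is active=yes:
  actuator would be (2, -3)
If layer 4 is active=no:
  actuator would be (-1, 1)
Observed (-1, 1), so layer 4 was idle.

no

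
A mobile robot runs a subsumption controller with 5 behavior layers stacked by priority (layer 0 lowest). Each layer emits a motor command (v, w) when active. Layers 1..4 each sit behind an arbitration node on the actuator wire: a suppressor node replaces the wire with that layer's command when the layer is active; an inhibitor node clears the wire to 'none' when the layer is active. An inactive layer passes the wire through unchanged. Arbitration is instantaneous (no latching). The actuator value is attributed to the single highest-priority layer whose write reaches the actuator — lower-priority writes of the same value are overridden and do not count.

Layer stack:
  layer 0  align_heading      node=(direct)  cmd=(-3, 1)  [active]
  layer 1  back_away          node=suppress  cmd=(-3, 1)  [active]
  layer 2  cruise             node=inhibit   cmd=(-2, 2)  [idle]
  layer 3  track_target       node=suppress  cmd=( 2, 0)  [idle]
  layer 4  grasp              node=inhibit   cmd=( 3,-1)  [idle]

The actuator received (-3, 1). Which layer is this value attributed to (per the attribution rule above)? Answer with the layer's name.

layer 0 (align_heading) active — direct: (-3, 1)
layer 1 (back_away) active — suppresses: (-3, 1)
layer 2 (cruise) idle — unchanged: (-3, 1)
layer 3 (track_target) idle — unchanged: (-3, 1)
layer 4 (grasp) idle — unchanged: (-3, 1)
→ actuator (-3, 1)
last writer: layer 1 = back_away

back_away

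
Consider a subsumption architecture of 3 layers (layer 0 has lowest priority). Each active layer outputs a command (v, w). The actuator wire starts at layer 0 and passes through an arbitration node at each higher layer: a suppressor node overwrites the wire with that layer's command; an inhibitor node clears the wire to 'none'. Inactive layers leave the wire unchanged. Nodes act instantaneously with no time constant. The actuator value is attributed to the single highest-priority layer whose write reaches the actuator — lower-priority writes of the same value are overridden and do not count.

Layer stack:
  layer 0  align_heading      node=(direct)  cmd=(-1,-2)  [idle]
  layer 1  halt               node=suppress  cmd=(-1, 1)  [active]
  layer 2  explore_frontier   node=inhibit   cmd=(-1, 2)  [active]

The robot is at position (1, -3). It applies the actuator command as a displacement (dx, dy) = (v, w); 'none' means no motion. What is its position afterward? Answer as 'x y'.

layer 0 (align_heading) idle — none
layer 1 (halt) active — suppresses: (-1, 1)
layer 2 (explore_frontier) active — inhibits: none
→ actuator none
position: (1, -3) + none = (1, -3)

1 -3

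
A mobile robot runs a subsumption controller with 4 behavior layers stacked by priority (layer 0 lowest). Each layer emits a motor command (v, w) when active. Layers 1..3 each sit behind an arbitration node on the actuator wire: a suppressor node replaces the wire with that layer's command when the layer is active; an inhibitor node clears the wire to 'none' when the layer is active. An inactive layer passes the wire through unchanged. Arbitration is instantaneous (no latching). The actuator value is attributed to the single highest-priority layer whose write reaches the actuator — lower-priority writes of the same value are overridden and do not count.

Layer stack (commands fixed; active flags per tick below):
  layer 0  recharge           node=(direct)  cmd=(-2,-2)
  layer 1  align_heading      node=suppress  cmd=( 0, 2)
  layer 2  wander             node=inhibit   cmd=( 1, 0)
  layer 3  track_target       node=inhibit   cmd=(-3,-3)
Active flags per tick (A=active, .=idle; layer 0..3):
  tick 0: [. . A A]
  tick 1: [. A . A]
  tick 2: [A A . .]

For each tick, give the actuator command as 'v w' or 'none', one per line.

tick 0:
  layer 0 (recharge) idle — none
  layer 1 (align_heading) idle — unchanged: none
  layer 2 (wander) active — inhibits: none
  layer 3 (track_target) active — inhibits: none
  → actuator none
tick 1:
  layer 0 (recharge) idle — none
  layer 1 (align_heading) active — suppresses: (0, 2)
  layer 2 (wander) idle — unchanged: (0, 2)
  layer 3 (track_target) active — inhibits: none
  → actuator none
tick 2:
  layer 0 (recharge) active — direct: (-2, -2)
  layer 1 (align_heading) active — suppresses: (0, 2)
  layer 2 (wander) idle — unchanged: (0, 2)
  layer 3 (track_target) idle — unchanged: (0, 2)
  → actuator (0, 2)

none
none
0 2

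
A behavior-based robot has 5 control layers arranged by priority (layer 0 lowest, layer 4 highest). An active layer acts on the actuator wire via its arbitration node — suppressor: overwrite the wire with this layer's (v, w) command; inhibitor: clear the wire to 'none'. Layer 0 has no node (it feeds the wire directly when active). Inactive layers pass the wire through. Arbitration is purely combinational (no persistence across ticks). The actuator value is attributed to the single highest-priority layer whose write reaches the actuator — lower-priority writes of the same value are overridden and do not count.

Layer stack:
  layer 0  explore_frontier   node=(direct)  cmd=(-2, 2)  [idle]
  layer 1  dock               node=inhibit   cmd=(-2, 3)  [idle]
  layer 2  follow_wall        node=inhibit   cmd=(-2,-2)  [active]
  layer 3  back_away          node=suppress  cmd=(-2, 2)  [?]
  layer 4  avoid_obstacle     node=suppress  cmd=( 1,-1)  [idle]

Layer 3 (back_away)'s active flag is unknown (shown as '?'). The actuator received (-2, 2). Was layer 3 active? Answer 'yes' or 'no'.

yes

If layer 3 is active=yes:
  actuator would be (-2, 2)
If layer 3 is active=no:
  actuator would be none
Observed (-2, 2), so layer 3 was active.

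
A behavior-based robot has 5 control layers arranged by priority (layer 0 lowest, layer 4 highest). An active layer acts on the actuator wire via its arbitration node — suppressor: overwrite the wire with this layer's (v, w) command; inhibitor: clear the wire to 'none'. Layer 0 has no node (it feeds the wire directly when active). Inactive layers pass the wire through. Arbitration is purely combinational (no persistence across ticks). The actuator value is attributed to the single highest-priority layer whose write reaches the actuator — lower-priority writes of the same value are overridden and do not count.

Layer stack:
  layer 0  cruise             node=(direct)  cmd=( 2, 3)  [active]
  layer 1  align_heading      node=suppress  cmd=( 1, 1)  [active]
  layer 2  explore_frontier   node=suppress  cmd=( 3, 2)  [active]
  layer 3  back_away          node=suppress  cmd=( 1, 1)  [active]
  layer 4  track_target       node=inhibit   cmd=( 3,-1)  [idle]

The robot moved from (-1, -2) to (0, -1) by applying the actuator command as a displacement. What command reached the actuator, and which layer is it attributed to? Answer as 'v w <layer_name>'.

1 1 back_away

displacement = (0, -1) − (-1, -2) = (1, 1)
[0] cruise on; wire := (2, 3)
[1] align_heading on (suppress); wire := (1, 1)
[2] explore_frontier on (suppress); wire := (3, 2)
[3] back_away on (suppress); wire := (1, 1)
[4] track_target off; pass (1, 1)
output (1, 1) — from layer 3 (back_away)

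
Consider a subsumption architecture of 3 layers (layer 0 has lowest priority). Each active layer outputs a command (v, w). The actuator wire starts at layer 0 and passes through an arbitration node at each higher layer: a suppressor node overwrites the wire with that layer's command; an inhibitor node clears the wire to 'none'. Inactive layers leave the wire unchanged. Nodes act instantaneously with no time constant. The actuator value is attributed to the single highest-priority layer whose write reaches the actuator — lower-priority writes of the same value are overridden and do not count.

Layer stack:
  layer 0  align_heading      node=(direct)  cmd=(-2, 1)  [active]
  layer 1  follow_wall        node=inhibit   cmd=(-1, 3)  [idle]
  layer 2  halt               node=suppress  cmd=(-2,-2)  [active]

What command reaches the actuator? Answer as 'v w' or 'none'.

L0 align_heading: active, feeds wire = (-2, 1)
L1 follow_wall: idle → wire stays (-2, 1)
L2 halt: active, suppressor → wire = (-2, -2)
actuator = (-2, -2)

-2 -2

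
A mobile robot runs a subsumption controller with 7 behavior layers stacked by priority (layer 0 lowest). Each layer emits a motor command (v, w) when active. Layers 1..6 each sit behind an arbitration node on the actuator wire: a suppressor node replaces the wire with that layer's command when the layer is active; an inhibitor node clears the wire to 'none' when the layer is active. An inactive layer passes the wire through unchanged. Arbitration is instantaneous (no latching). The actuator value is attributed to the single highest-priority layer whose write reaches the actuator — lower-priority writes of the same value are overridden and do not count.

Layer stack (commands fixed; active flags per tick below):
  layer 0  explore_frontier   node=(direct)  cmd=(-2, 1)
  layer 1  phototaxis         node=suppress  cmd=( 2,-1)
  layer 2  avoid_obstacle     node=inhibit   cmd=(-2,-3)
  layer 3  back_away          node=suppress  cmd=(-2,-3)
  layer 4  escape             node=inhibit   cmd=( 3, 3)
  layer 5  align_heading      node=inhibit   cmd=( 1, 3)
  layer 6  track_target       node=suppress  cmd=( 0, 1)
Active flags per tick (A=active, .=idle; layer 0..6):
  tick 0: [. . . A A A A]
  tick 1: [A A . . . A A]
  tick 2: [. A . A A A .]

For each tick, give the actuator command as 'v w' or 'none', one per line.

tick 0:
  L0 explore_frontier: idle → wire = none
  L1 phototaxis: idle → wire stays none
  L2 avoid_obstacle: idle → wire stays none
  L3 back_away: active, suppressor → wire = (-2, -3)
  L4 escape: active, inhibitor → wire = none
  L5 align_heading: active, inhibitor → wire = none
  L6 track_target: active, suppressor → wire = (0, 1)
  actuator = (0, 1)
tick 1:
  L0 explore_frontier: active, feeds wire = (-2, 1)
  L1 phototaxis: active, suppressor → wire = (2, -1)
  L2 avoid_obstacle: idle → wire stays (2, -1)
  L3 back_away: idle → wire stays (2, -1)
  L4 escape: idle → wire stays (2, -1)
  L5 align_heading: active, inhibitor → wire = none
  L6 track_target: active, suppressor → wire = (0, 1)
  actuator = (0, 1)
tick 2:
  L0 explore_frontier: idle → wire = none
  L1 phototaxis: active, suppressor → wire = (2, -1)
  L2 avoid_obstacle: idle → wire stays (2, -1)
  L3 back_away: active, suppressor → wire = (-2, -3)
  L4 escape: active, inhibitor → wire = none
  L5 align_heading: active, inhibitor → wire = none
  L6 track_target: idle → wire stays none
  actuator = none

0 1
0 1
none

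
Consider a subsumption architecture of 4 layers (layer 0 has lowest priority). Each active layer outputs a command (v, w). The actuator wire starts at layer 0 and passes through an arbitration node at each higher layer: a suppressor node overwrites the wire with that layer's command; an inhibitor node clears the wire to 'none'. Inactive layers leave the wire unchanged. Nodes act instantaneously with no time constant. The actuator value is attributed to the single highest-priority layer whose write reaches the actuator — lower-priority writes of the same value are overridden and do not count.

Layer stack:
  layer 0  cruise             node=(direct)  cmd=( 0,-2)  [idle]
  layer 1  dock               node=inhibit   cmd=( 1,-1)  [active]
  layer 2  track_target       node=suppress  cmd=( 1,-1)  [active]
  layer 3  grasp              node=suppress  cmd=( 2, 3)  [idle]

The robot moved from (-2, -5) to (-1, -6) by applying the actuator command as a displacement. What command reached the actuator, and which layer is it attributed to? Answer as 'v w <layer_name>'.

displacement = (-1, -6) − (-2, -5) = (1, -1)
L0 cruise: idle → wire = none
L1 dock: active, inhibitor → wire = none
L2 track_target: active, suppressor → wire = (1, -1)
L3 grasp: idle → wire stays (1, -1)
actuator = (1, -1) — from layer 2 (track_target)

1 -1 track_target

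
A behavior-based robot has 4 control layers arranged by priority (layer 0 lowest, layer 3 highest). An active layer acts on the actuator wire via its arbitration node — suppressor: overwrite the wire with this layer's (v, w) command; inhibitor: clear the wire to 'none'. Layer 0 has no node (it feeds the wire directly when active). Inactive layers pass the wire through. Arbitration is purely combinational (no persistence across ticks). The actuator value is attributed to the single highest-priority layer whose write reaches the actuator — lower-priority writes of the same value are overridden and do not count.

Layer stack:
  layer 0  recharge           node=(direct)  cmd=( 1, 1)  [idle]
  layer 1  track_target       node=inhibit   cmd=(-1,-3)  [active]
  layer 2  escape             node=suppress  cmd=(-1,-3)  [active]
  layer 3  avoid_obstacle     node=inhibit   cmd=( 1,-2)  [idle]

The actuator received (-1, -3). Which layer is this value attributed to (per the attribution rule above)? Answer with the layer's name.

escape

L0 recharge: idle → wire = none
L1 track_target: active, inhibitor → wire = none
L2 escape: active, suppressor → wire = (-1, -3)
L3 avoid_obstacle: idle → wire stays (-1, -3)
actuator = (-1, -3)
last writer: layer 2 = escape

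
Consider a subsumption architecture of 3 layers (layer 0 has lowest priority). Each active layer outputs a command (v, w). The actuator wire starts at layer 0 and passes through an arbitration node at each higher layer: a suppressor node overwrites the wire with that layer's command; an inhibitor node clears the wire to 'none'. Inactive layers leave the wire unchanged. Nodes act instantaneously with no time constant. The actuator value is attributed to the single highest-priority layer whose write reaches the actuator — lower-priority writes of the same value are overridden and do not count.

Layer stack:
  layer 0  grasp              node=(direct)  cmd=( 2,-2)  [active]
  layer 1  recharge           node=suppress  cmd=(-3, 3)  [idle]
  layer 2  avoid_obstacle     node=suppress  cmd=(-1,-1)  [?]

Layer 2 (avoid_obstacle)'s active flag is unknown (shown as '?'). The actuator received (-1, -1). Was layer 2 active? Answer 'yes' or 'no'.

If layer 2 is active=yes:
  actuator would be (-1, -1)
If layer 2 is active=no:
  actuator would be (2, -2)
Observed (-1, -1), so layer 2 was active.

yes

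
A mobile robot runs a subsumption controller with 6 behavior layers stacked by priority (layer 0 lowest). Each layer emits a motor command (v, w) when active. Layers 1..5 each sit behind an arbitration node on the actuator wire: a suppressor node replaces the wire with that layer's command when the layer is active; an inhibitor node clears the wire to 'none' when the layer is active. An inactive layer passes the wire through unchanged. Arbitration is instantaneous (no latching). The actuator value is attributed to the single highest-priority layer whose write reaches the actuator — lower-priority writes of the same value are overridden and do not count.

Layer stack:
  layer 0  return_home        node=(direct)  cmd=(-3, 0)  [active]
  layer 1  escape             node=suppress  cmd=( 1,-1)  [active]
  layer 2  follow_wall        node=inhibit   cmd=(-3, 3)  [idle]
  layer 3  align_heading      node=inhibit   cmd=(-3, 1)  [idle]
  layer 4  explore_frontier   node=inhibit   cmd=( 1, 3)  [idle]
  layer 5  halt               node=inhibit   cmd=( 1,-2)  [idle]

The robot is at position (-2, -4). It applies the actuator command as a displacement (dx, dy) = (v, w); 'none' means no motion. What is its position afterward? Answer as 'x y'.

layer 0 (return_home) active — direct: (-3, 0)
layer 1 (escape) active — suppresses: (1, -1)
layer 2 (follow_wall) idle — unchanged: (1, -1)
layer 3 (align_heading) idle — unchanged: (1, -1)
layer 4 (explore_frontier) idle — unchanged: (1, -1)
layer 5 (halt) idle — unchanged: (1, -1)
→ actuator (1, -1)
position: (-2, -4) + (1, -1) = (-1, -5)

-1 -5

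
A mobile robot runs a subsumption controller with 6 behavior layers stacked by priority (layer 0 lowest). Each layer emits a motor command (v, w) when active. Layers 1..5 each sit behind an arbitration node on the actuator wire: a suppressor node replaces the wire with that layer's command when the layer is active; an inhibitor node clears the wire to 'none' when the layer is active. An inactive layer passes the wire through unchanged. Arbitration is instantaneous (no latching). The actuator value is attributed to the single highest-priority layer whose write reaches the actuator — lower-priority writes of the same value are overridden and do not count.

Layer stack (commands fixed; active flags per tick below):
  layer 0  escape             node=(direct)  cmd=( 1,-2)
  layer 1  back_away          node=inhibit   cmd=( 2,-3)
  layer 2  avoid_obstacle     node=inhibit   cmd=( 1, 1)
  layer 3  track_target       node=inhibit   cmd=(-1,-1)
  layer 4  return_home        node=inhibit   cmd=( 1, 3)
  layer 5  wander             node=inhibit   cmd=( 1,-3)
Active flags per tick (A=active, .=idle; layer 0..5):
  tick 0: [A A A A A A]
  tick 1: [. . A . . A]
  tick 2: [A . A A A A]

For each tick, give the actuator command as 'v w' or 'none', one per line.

none
none
none

tick 0:
  layer 0 (escape) active — direct: (1, -2)
  layer 1 (back_away) active — inhibits: none
  layer 2 (avoid_obstacle) active — inhibits: none
  layer 3 (track_target) active — inhibits: none
  layer 4 (return_home) active — inhibits: none
  layer 5 (wander) active — inhibits: none
  → actuator none
tick 1:
  layer 0 (escape) idle — none
  layer 1 (back_away) idle — unchanged: none
  layer 2 (avoid_obstacle) active — inhibits: none
  layer 3 (track_target) idle — unchanged: none
  layer 4 (return_home) idle — unchanged: none
  layer 5 (wander) active — inhibits: none
  → actuator none
tick 2:
  layer 0 (escape) active — direct: (1, -2)
  layer 1 (back_away) idle — unchanged: (1, -2)
  layer 2 (avoid_obstacle) active — inhibits: none
  layer 3 (track_target) active — inhibits: none
  layer 4 (return_home) active — inhibits: none
  layer 5 (wander) active — inhibits: none
  → actuator none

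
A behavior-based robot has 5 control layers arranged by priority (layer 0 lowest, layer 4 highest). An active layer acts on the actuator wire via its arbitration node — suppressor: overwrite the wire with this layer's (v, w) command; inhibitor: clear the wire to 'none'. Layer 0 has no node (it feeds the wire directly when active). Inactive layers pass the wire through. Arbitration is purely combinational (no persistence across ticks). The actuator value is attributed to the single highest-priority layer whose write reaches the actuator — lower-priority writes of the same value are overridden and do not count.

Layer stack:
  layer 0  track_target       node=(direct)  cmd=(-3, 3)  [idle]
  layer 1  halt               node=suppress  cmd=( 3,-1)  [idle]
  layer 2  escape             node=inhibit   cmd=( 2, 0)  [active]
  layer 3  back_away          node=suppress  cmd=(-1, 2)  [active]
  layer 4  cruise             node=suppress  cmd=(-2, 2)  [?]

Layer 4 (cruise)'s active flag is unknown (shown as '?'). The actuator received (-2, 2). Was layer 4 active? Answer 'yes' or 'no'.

If layer 4 is active=yes:
  actuator would be (-2, 2)
If layer 4 is active=no:
  actuator would be (-1, 2)
Observed (-2, 2), so layer 4 was active.

yes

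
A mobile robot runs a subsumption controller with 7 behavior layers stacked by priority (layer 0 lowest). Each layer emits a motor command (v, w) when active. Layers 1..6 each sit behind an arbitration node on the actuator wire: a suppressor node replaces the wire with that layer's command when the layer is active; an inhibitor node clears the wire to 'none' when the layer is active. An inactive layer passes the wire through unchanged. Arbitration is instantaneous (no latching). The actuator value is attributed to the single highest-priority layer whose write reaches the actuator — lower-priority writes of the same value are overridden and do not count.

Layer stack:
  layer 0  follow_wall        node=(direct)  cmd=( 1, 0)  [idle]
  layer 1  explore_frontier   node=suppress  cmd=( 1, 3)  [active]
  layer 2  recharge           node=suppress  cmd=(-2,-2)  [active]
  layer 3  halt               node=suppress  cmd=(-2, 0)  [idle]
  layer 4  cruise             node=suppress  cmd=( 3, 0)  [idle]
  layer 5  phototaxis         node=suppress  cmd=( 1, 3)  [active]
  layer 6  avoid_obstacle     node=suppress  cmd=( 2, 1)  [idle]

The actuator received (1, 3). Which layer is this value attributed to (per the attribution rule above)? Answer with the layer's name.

layer 0 (follow_wall) idle — none
layer 1 (explore_frontier) active — suppresses: (1, 3)
layer 2 (recharge) active — suppresses: (-2, -2)
layer 3 (halt) idle — unchanged: (-2, -2)
layer 4 (cruise) idle — unchanged: (-2, -2)
layer 5 (phototaxis) active — suppresses: (1, 3)
layer 6 (avoid_obstacle) idle — unchanged: (1, 3)
→ actuator (1, 3)
last writer: layer 5 = phototaxis

phototaxis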